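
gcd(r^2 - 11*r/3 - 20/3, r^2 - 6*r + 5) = r - 5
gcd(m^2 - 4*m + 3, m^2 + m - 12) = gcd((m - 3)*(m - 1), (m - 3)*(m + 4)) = m - 3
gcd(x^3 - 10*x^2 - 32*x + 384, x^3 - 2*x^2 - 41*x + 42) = x + 6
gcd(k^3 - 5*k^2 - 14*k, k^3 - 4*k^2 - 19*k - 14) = k^2 - 5*k - 14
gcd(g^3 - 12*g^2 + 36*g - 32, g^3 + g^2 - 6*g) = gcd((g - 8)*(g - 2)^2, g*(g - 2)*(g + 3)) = g - 2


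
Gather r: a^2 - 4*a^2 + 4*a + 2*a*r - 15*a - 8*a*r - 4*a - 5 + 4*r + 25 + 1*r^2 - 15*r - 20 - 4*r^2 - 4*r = -3*a^2 - 15*a - 3*r^2 + r*(-6*a - 15)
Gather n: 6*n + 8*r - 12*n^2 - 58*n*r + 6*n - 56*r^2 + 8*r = -12*n^2 + n*(12 - 58*r) - 56*r^2 + 16*r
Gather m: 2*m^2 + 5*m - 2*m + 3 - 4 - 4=2*m^2 + 3*m - 5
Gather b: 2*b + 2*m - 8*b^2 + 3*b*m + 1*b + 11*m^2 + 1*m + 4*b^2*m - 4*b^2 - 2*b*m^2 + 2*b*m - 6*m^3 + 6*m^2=b^2*(4*m - 12) + b*(-2*m^2 + 5*m + 3) - 6*m^3 + 17*m^2 + 3*m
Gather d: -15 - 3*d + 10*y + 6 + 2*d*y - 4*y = d*(2*y - 3) + 6*y - 9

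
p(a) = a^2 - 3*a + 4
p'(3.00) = 3.00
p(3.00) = 4.00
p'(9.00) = 15.00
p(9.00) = 58.00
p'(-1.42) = -5.84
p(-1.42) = 10.28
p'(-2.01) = -7.02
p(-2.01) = 14.07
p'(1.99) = 0.98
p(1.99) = 1.99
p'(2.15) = 1.30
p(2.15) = 2.17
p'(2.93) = 2.86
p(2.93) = 3.79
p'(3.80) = 4.60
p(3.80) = 7.04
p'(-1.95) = -6.90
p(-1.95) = 13.65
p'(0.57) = -1.86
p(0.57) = 2.61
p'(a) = 2*a - 3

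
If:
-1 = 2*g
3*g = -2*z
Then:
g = -1/2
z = 3/4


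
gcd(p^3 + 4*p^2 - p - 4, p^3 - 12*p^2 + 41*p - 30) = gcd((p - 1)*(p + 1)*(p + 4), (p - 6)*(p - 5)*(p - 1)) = p - 1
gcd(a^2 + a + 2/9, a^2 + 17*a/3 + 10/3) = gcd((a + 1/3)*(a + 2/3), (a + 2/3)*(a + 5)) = a + 2/3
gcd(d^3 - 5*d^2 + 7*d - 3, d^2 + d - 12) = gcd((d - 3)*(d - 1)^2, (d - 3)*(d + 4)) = d - 3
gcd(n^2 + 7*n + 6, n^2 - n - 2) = n + 1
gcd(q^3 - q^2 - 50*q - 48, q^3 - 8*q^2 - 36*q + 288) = q^2 - 2*q - 48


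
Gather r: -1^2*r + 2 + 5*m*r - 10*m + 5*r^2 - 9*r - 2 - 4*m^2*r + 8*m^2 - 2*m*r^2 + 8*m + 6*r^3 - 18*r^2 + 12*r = 8*m^2 - 2*m + 6*r^3 + r^2*(-2*m - 13) + r*(-4*m^2 + 5*m + 2)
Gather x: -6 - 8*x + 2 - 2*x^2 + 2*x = -2*x^2 - 6*x - 4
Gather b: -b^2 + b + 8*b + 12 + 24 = -b^2 + 9*b + 36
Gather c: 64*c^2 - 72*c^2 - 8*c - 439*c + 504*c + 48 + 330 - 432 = -8*c^2 + 57*c - 54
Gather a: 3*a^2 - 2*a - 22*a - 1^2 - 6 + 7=3*a^2 - 24*a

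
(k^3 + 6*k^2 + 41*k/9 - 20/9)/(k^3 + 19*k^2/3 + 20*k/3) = (k - 1/3)/k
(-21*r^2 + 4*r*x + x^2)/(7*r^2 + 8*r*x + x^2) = (-3*r + x)/(r + x)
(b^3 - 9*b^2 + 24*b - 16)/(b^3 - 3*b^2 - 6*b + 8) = (b - 4)/(b + 2)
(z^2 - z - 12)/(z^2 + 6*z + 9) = (z - 4)/(z + 3)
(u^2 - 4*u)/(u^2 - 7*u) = (u - 4)/(u - 7)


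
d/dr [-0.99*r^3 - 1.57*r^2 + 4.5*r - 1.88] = -2.97*r^2 - 3.14*r + 4.5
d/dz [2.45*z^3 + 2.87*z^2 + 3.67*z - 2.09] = 7.35*z^2 + 5.74*z + 3.67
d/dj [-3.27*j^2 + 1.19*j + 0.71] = 1.19 - 6.54*j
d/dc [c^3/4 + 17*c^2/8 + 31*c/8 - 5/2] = 3*c^2/4 + 17*c/4 + 31/8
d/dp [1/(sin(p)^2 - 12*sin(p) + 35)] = 2*(6 - sin(p))*cos(p)/(sin(p)^2 - 12*sin(p) + 35)^2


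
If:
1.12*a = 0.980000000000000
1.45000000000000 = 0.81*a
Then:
No Solution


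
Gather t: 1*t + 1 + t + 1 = 2*t + 2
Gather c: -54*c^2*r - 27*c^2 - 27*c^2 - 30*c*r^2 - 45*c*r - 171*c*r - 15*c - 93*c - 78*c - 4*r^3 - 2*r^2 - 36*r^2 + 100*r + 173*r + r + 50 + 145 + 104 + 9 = c^2*(-54*r - 54) + c*(-30*r^2 - 216*r - 186) - 4*r^3 - 38*r^2 + 274*r + 308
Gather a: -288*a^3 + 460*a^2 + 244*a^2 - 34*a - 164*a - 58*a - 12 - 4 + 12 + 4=-288*a^3 + 704*a^2 - 256*a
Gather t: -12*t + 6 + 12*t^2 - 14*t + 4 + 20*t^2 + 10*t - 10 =32*t^2 - 16*t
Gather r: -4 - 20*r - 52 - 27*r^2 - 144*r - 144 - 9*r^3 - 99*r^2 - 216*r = -9*r^3 - 126*r^2 - 380*r - 200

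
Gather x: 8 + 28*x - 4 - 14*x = 14*x + 4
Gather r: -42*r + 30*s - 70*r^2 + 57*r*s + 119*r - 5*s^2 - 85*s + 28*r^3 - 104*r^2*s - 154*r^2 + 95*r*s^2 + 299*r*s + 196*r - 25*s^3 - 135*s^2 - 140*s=28*r^3 + r^2*(-104*s - 224) + r*(95*s^2 + 356*s + 273) - 25*s^3 - 140*s^2 - 195*s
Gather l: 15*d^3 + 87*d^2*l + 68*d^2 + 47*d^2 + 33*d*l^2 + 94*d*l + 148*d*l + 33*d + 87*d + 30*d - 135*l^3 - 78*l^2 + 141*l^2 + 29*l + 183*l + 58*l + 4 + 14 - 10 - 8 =15*d^3 + 115*d^2 + 150*d - 135*l^3 + l^2*(33*d + 63) + l*(87*d^2 + 242*d + 270)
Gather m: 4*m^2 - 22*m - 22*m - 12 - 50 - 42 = 4*m^2 - 44*m - 104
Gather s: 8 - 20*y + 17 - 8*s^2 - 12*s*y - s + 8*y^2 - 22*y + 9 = -8*s^2 + s*(-12*y - 1) + 8*y^2 - 42*y + 34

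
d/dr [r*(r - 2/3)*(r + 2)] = 3*r^2 + 8*r/3 - 4/3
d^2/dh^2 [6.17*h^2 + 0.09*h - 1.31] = 12.3400000000000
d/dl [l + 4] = 1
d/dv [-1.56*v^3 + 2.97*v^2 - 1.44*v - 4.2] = -4.68*v^2 + 5.94*v - 1.44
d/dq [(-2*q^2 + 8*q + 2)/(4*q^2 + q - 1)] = 2*(-17*q^2 - 6*q - 5)/(16*q^4 + 8*q^3 - 7*q^2 - 2*q + 1)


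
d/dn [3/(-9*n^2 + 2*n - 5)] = 6*(9*n - 1)/(9*n^2 - 2*n + 5)^2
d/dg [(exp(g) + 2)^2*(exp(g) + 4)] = (exp(g) + 2)*(3*exp(g) + 10)*exp(g)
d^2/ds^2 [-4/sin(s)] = 4/sin(s) - 8/sin(s)^3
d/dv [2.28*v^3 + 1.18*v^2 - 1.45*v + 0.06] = 6.84*v^2 + 2.36*v - 1.45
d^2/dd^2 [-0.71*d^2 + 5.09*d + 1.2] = -1.42000000000000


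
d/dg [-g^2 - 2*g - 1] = -2*g - 2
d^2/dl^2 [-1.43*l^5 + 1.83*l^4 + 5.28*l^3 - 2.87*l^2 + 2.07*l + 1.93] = -28.6*l^3 + 21.96*l^2 + 31.68*l - 5.74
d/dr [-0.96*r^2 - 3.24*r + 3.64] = -1.92*r - 3.24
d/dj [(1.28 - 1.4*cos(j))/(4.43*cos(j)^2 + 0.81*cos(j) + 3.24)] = (-6.202*cos(j)^2 + 11.3408*cos(j) + 5.5728)*sin(j)/(19.6249*cos(j)^4 + 7.1766*cos(j)^3 + 29.3625*cos(j)^2 + 5.2488*cos(j) + 10.4976)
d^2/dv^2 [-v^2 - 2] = -2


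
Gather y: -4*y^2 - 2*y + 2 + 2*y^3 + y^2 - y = 2*y^3 - 3*y^2 - 3*y + 2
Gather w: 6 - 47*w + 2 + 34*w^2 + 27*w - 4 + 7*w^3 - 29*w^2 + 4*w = 7*w^3 + 5*w^2 - 16*w + 4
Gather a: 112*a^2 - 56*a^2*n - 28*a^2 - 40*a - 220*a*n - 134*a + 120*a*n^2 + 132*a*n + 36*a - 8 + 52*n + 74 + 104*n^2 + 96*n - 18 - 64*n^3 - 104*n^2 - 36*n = a^2*(84 - 56*n) + a*(120*n^2 - 88*n - 138) - 64*n^3 + 112*n + 48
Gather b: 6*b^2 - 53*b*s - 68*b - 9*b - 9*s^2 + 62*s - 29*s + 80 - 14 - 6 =6*b^2 + b*(-53*s - 77) - 9*s^2 + 33*s + 60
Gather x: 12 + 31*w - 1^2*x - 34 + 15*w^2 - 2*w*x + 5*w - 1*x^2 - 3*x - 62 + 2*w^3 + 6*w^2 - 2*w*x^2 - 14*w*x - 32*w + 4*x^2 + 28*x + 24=2*w^3 + 21*w^2 + 4*w + x^2*(3 - 2*w) + x*(24 - 16*w) - 60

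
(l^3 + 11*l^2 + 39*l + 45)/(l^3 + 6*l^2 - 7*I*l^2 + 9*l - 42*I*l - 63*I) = (l + 5)/(l - 7*I)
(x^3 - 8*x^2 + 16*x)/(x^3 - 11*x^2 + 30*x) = (x^2 - 8*x + 16)/(x^2 - 11*x + 30)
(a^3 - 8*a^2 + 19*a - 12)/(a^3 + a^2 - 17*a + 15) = (a - 4)/(a + 5)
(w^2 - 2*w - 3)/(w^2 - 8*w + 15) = (w + 1)/(w - 5)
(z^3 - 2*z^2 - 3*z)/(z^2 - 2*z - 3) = z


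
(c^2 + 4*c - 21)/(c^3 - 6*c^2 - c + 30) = (c + 7)/(c^2 - 3*c - 10)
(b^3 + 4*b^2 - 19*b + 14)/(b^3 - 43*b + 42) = (b - 2)/(b - 6)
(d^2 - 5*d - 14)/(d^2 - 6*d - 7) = (d + 2)/(d + 1)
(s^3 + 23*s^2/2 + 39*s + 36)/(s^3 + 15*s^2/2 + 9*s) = (s + 4)/s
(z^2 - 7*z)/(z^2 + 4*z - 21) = z*(z - 7)/(z^2 + 4*z - 21)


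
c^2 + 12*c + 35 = (c + 5)*(c + 7)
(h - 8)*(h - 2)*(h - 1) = h^3 - 11*h^2 + 26*h - 16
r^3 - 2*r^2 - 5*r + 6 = (r - 3)*(r - 1)*(r + 2)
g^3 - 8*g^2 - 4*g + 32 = (g - 8)*(g - 2)*(g + 2)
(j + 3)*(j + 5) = j^2 + 8*j + 15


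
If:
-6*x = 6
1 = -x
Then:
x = -1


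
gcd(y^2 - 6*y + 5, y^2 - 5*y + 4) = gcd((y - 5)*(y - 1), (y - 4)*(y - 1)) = y - 1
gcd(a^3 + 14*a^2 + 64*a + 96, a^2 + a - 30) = a + 6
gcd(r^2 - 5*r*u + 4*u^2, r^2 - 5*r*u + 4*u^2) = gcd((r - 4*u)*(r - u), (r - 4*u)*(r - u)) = r^2 - 5*r*u + 4*u^2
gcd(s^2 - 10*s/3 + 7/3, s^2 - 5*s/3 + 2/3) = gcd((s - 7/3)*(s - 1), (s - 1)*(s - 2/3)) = s - 1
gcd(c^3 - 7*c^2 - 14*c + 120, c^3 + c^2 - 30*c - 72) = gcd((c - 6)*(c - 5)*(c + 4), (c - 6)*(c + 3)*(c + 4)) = c^2 - 2*c - 24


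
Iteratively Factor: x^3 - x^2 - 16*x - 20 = (x + 2)*(x^2 - 3*x - 10) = (x + 2)^2*(x - 5)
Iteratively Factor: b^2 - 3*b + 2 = (b - 2)*(b - 1)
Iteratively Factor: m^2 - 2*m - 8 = (m + 2)*(m - 4)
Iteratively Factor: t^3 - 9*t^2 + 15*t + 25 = (t - 5)*(t^2 - 4*t - 5) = (t - 5)*(t + 1)*(t - 5)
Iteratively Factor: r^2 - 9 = (r + 3)*(r - 3)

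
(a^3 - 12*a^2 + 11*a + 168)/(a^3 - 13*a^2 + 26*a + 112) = (a + 3)/(a + 2)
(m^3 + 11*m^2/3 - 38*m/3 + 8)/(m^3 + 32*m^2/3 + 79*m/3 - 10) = (3*m^2 - 7*m + 4)/(3*m^2 + 14*m - 5)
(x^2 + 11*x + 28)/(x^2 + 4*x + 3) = (x^2 + 11*x + 28)/(x^2 + 4*x + 3)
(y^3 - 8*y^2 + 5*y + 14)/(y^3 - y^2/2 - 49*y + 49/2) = 2*(y^2 - y - 2)/(2*y^2 + 13*y - 7)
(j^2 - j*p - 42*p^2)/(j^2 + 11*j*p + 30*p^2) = (j - 7*p)/(j + 5*p)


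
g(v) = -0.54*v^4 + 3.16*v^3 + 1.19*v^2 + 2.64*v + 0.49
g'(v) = -2.16*v^3 + 9.48*v^2 + 2.38*v + 2.64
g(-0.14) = 0.13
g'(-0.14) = 2.50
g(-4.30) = -424.72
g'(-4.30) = 339.43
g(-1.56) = -15.93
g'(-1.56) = 30.20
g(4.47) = 102.71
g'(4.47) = 9.78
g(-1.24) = -8.26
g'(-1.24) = 18.38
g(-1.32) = -9.83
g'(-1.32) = 20.98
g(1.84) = 22.87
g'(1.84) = 25.66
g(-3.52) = -214.78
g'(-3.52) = 205.93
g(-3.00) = -125.78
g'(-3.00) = 139.14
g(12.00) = -5533.43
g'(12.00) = -2336.16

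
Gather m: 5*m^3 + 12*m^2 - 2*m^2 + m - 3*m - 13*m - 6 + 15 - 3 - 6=5*m^3 + 10*m^2 - 15*m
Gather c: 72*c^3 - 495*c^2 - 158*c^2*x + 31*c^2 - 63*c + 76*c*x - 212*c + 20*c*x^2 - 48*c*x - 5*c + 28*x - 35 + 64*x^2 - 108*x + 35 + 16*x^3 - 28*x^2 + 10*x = 72*c^3 + c^2*(-158*x - 464) + c*(20*x^2 + 28*x - 280) + 16*x^3 + 36*x^2 - 70*x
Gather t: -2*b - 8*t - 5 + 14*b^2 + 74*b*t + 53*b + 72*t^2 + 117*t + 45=14*b^2 + 51*b + 72*t^2 + t*(74*b + 109) + 40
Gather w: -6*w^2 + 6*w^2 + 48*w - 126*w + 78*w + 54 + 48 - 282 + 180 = 0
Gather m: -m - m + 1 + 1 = 2 - 2*m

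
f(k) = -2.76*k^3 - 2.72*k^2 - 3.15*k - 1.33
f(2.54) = -72.11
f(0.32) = -2.71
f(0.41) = -3.27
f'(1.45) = -28.45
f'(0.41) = -6.77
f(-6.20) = 571.43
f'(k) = -8.28*k^2 - 5.44*k - 3.15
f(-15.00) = 8748.92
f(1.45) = -20.03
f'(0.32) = -5.74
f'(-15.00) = -1784.55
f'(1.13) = -19.87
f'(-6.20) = -287.71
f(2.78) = -90.41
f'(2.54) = -70.39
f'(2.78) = -82.26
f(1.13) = -12.35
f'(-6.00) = -268.59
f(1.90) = -36.07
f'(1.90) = -43.38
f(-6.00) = 515.81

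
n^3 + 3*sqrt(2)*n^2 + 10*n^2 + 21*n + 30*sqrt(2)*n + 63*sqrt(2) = (n + 3)*(n + 7)*(n + 3*sqrt(2))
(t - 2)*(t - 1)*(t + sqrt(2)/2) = t^3 - 3*t^2 + sqrt(2)*t^2/2 - 3*sqrt(2)*t/2 + 2*t + sqrt(2)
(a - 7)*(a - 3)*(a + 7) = a^3 - 3*a^2 - 49*a + 147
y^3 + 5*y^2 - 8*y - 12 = (y - 2)*(y + 1)*(y + 6)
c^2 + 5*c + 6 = (c + 2)*(c + 3)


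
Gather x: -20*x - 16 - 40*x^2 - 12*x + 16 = -40*x^2 - 32*x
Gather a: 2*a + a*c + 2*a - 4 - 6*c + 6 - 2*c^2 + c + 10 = a*(c + 4) - 2*c^2 - 5*c + 12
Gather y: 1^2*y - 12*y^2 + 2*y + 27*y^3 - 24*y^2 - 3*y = 27*y^3 - 36*y^2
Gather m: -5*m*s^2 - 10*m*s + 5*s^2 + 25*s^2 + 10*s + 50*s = m*(-5*s^2 - 10*s) + 30*s^2 + 60*s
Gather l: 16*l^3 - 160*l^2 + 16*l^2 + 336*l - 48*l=16*l^3 - 144*l^2 + 288*l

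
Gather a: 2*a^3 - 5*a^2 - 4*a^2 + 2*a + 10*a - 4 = 2*a^3 - 9*a^2 + 12*a - 4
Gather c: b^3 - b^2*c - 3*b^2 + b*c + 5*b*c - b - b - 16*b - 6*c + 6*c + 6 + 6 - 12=b^3 - 3*b^2 - 18*b + c*(-b^2 + 6*b)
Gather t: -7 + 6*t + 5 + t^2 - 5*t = t^2 + t - 2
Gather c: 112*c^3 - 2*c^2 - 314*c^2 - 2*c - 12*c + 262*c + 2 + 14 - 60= 112*c^3 - 316*c^2 + 248*c - 44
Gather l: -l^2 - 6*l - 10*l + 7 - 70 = -l^2 - 16*l - 63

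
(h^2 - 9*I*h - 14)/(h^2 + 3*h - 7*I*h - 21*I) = (h - 2*I)/(h + 3)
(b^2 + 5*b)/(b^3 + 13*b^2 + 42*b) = (b + 5)/(b^2 + 13*b + 42)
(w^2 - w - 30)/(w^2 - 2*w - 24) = (w + 5)/(w + 4)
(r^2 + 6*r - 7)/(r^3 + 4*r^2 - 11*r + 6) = (r + 7)/(r^2 + 5*r - 6)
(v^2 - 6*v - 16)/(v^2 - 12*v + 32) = (v + 2)/(v - 4)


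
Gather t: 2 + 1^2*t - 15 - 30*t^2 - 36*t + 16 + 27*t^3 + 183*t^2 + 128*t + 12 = 27*t^3 + 153*t^2 + 93*t + 15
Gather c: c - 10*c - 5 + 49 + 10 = 54 - 9*c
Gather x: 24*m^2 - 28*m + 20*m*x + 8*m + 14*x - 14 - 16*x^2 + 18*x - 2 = 24*m^2 - 20*m - 16*x^2 + x*(20*m + 32) - 16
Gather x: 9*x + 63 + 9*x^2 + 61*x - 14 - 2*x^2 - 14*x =7*x^2 + 56*x + 49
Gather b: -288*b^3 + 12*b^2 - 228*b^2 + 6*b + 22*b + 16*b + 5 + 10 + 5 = -288*b^3 - 216*b^2 + 44*b + 20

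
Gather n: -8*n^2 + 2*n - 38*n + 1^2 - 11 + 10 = -8*n^2 - 36*n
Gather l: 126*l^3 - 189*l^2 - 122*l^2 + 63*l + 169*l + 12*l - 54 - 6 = 126*l^3 - 311*l^2 + 244*l - 60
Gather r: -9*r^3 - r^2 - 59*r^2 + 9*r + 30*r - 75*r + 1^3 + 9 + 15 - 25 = -9*r^3 - 60*r^2 - 36*r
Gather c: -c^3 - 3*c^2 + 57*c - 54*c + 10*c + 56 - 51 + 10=-c^3 - 3*c^2 + 13*c + 15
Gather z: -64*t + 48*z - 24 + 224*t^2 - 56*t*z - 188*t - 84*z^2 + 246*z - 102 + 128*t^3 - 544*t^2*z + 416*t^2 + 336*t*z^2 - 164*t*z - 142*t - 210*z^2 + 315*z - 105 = 128*t^3 + 640*t^2 - 394*t + z^2*(336*t - 294) + z*(-544*t^2 - 220*t + 609) - 231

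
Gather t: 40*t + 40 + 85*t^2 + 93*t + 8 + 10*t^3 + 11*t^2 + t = 10*t^3 + 96*t^2 + 134*t + 48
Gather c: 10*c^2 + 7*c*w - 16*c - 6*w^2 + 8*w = 10*c^2 + c*(7*w - 16) - 6*w^2 + 8*w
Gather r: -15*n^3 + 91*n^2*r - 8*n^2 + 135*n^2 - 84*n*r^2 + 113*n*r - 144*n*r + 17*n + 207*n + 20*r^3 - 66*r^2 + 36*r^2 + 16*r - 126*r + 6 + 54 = -15*n^3 + 127*n^2 + 224*n + 20*r^3 + r^2*(-84*n - 30) + r*(91*n^2 - 31*n - 110) + 60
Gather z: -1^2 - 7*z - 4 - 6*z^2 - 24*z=-6*z^2 - 31*z - 5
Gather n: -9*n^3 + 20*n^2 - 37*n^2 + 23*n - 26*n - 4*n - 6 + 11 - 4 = -9*n^3 - 17*n^2 - 7*n + 1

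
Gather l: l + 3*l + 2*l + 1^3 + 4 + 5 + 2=6*l + 12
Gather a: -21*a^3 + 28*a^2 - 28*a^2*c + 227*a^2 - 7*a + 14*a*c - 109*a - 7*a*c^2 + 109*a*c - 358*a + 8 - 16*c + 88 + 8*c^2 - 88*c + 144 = -21*a^3 + a^2*(255 - 28*c) + a*(-7*c^2 + 123*c - 474) + 8*c^2 - 104*c + 240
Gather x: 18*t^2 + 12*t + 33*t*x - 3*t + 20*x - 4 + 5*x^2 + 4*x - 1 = 18*t^2 + 9*t + 5*x^2 + x*(33*t + 24) - 5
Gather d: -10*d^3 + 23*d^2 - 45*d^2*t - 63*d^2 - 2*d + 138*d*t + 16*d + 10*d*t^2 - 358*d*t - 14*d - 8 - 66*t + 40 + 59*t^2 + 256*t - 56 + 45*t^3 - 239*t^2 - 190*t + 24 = -10*d^3 + d^2*(-45*t - 40) + d*(10*t^2 - 220*t) + 45*t^3 - 180*t^2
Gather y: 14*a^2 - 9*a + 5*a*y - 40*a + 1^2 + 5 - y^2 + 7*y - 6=14*a^2 - 49*a - y^2 + y*(5*a + 7)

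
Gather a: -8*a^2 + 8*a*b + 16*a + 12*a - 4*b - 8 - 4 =-8*a^2 + a*(8*b + 28) - 4*b - 12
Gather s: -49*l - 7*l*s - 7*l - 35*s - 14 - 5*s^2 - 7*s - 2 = -56*l - 5*s^2 + s*(-7*l - 42) - 16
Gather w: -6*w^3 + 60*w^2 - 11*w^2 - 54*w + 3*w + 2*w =-6*w^3 + 49*w^2 - 49*w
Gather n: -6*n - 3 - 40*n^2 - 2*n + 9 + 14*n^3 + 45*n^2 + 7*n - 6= 14*n^3 + 5*n^2 - n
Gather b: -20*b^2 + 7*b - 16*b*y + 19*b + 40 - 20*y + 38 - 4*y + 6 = -20*b^2 + b*(26 - 16*y) - 24*y + 84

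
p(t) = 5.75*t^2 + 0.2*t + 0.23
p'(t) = 11.5*t + 0.2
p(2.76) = 44.58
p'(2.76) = 31.94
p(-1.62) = 15.00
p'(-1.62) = -18.43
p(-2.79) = 44.43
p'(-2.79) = -31.88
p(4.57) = 121.23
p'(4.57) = 52.76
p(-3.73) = 79.48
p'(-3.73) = -42.70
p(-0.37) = 0.94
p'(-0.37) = -4.06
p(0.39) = 1.18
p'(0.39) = 4.68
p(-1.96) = 21.93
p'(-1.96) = -22.34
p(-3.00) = 51.38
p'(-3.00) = -34.30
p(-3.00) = 51.38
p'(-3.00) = -34.30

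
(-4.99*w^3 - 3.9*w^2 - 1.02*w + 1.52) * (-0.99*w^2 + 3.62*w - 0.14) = 4.9401*w^5 - 14.2028*w^4 - 12.4096*w^3 - 4.6512*w^2 + 5.6452*w - 0.2128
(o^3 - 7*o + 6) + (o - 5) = o^3 - 6*o + 1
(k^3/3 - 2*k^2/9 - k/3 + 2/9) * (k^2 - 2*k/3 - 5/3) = k^5/3 - 4*k^4/9 - 20*k^3/27 + 22*k^2/27 + 11*k/27 - 10/27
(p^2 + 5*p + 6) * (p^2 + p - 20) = p^4 + 6*p^3 - 9*p^2 - 94*p - 120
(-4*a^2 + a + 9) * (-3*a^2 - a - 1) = 12*a^4 + a^3 - 24*a^2 - 10*a - 9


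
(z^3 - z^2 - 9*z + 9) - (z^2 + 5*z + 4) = z^3 - 2*z^2 - 14*z + 5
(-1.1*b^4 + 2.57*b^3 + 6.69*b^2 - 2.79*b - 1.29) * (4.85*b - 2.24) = -5.335*b^5 + 14.9285*b^4 + 26.6897*b^3 - 28.5171*b^2 - 0.00689999999999902*b + 2.8896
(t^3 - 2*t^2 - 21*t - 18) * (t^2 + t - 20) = t^5 - t^4 - 43*t^3 + t^2 + 402*t + 360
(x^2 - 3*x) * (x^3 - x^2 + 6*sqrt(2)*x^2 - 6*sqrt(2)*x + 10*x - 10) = x^5 - 4*x^4 + 6*sqrt(2)*x^4 - 24*sqrt(2)*x^3 + 13*x^3 - 40*x^2 + 18*sqrt(2)*x^2 + 30*x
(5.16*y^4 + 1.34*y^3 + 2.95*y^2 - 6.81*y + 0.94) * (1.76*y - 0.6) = 9.0816*y^5 - 0.7376*y^4 + 4.388*y^3 - 13.7556*y^2 + 5.7404*y - 0.564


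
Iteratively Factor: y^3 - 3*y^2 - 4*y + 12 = (y + 2)*(y^2 - 5*y + 6) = (y - 2)*(y + 2)*(y - 3)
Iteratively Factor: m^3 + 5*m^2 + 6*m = (m + 3)*(m^2 + 2*m) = m*(m + 3)*(m + 2)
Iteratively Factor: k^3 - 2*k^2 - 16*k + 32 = (k - 4)*(k^2 + 2*k - 8) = (k - 4)*(k - 2)*(k + 4)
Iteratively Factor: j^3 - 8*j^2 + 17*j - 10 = (j - 2)*(j^2 - 6*j + 5) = (j - 2)*(j - 1)*(j - 5)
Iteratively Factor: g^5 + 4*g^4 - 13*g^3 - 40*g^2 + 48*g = (g - 1)*(g^4 + 5*g^3 - 8*g^2 - 48*g) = g*(g - 1)*(g^3 + 5*g^2 - 8*g - 48) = g*(g - 3)*(g - 1)*(g^2 + 8*g + 16) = g*(g - 3)*(g - 1)*(g + 4)*(g + 4)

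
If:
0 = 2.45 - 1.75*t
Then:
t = 1.40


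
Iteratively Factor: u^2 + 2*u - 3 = (u + 3)*(u - 1)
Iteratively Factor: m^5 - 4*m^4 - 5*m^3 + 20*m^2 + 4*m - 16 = (m - 4)*(m^4 - 5*m^2 + 4) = (m - 4)*(m - 1)*(m^3 + m^2 - 4*m - 4) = (m - 4)*(m - 1)*(m + 1)*(m^2 - 4) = (m - 4)*(m - 1)*(m + 1)*(m + 2)*(m - 2)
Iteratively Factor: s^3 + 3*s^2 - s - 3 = (s - 1)*(s^2 + 4*s + 3) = (s - 1)*(s + 1)*(s + 3)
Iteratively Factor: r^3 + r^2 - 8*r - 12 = (r - 3)*(r^2 + 4*r + 4) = (r - 3)*(r + 2)*(r + 2)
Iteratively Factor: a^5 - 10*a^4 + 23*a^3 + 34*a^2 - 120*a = (a + 2)*(a^4 - 12*a^3 + 47*a^2 - 60*a) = (a - 3)*(a + 2)*(a^3 - 9*a^2 + 20*a) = (a - 4)*(a - 3)*(a + 2)*(a^2 - 5*a) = a*(a - 4)*(a - 3)*(a + 2)*(a - 5)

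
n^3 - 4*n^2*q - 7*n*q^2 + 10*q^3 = (n - 5*q)*(n - q)*(n + 2*q)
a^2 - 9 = (a - 3)*(a + 3)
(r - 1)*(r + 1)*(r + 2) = r^3 + 2*r^2 - r - 2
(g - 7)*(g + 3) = g^2 - 4*g - 21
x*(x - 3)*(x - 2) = x^3 - 5*x^2 + 6*x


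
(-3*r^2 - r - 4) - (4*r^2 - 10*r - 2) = -7*r^2 + 9*r - 2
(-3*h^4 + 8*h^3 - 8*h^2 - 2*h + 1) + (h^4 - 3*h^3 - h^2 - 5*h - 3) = -2*h^4 + 5*h^3 - 9*h^2 - 7*h - 2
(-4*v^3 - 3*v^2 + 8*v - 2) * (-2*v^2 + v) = 8*v^5 + 2*v^4 - 19*v^3 + 12*v^2 - 2*v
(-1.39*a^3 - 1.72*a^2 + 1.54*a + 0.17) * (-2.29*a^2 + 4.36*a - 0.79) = 3.1831*a^5 - 2.1216*a^4 - 9.9277*a^3 + 7.6839*a^2 - 0.4754*a - 0.1343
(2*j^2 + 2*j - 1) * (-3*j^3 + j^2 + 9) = -6*j^5 - 4*j^4 + 5*j^3 + 17*j^2 + 18*j - 9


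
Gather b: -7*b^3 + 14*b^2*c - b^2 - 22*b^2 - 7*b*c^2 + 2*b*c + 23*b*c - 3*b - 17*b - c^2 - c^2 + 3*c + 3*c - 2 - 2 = -7*b^3 + b^2*(14*c - 23) + b*(-7*c^2 + 25*c - 20) - 2*c^2 + 6*c - 4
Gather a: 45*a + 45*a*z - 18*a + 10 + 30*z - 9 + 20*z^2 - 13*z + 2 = a*(45*z + 27) + 20*z^2 + 17*z + 3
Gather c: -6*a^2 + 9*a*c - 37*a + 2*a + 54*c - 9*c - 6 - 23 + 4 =-6*a^2 - 35*a + c*(9*a + 45) - 25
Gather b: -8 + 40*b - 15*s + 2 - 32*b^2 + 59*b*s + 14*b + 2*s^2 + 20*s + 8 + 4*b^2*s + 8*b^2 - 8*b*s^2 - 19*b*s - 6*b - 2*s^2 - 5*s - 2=b^2*(4*s - 24) + b*(-8*s^2 + 40*s + 48)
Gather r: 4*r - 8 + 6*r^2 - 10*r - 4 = 6*r^2 - 6*r - 12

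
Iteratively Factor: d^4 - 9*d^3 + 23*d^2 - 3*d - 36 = (d - 3)*(d^3 - 6*d^2 + 5*d + 12) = (d - 3)^2*(d^2 - 3*d - 4) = (d - 3)^2*(d + 1)*(d - 4)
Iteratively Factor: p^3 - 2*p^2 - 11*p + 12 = (p - 1)*(p^2 - p - 12) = (p - 1)*(p + 3)*(p - 4)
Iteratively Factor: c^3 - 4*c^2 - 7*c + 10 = (c - 5)*(c^2 + c - 2) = (c - 5)*(c - 1)*(c + 2)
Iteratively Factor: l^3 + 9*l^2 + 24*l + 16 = (l + 1)*(l^2 + 8*l + 16) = (l + 1)*(l + 4)*(l + 4)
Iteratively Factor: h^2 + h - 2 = (h - 1)*(h + 2)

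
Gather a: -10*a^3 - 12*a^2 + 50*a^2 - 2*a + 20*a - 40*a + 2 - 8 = -10*a^3 + 38*a^2 - 22*a - 6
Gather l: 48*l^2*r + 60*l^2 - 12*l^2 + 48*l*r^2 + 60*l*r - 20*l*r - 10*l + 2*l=l^2*(48*r + 48) + l*(48*r^2 + 40*r - 8)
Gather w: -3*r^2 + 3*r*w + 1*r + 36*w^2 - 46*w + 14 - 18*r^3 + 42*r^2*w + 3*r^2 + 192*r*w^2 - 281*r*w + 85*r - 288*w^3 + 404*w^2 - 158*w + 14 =-18*r^3 + 86*r - 288*w^3 + w^2*(192*r + 440) + w*(42*r^2 - 278*r - 204) + 28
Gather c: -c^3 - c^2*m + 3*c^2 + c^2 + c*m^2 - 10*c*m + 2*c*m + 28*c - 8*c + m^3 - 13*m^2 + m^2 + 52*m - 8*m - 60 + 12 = -c^3 + c^2*(4 - m) + c*(m^2 - 8*m + 20) + m^3 - 12*m^2 + 44*m - 48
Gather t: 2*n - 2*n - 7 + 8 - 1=0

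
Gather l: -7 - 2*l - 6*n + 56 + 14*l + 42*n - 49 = 12*l + 36*n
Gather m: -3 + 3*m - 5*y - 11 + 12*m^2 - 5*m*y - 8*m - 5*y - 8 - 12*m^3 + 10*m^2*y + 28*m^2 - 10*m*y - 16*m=-12*m^3 + m^2*(10*y + 40) + m*(-15*y - 21) - 10*y - 22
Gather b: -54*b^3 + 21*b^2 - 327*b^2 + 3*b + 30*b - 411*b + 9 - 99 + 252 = -54*b^3 - 306*b^2 - 378*b + 162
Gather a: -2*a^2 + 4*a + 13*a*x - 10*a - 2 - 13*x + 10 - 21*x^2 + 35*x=-2*a^2 + a*(13*x - 6) - 21*x^2 + 22*x + 8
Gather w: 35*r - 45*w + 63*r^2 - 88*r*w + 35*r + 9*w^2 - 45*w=63*r^2 + 70*r + 9*w^2 + w*(-88*r - 90)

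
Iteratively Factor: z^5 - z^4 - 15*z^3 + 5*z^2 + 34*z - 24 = (z - 1)*(z^4 - 15*z^2 - 10*z + 24) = (z - 1)*(z + 2)*(z^3 - 2*z^2 - 11*z + 12) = (z - 1)^2*(z + 2)*(z^2 - z - 12) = (z - 1)^2*(z + 2)*(z + 3)*(z - 4)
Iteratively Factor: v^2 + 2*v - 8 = (v - 2)*(v + 4)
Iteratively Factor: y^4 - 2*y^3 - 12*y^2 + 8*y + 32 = (y + 2)*(y^3 - 4*y^2 - 4*y + 16) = (y - 2)*(y + 2)*(y^2 - 2*y - 8) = (y - 2)*(y + 2)^2*(y - 4)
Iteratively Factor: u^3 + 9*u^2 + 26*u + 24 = (u + 3)*(u^2 + 6*u + 8) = (u + 2)*(u + 3)*(u + 4)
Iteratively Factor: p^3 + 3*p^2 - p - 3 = (p + 1)*(p^2 + 2*p - 3) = (p + 1)*(p + 3)*(p - 1)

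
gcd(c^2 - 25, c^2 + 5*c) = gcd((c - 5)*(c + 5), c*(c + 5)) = c + 5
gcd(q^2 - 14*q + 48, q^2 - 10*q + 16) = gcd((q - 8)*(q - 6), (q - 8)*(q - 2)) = q - 8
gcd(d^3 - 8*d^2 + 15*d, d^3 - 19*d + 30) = d - 3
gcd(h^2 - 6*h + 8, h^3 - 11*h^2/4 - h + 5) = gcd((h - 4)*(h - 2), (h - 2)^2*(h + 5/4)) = h - 2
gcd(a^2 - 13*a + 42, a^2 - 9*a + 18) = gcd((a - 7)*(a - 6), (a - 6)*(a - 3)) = a - 6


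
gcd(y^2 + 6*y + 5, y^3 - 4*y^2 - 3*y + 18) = 1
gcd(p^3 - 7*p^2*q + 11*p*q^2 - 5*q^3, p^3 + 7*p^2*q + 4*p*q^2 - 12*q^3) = p - q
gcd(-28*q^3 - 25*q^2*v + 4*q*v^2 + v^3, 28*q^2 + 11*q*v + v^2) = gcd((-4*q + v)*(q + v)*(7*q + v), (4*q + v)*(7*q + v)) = 7*q + v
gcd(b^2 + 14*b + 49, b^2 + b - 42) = b + 7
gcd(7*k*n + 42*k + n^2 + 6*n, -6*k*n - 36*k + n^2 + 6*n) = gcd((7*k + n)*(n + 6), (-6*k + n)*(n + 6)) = n + 6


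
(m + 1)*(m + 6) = m^2 + 7*m + 6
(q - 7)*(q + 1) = q^2 - 6*q - 7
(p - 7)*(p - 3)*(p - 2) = p^3 - 12*p^2 + 41*p - 42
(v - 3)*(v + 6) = v^2 + 3*v - 18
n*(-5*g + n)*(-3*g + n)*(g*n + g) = 15*g^3*n^2 + 15*g^3*n - 8*g^2*n^3 - 8*g^2*n^2 + g*n^4 + g*n^3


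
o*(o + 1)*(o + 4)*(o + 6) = o^4 + 11*o^3 + 34*o^2 + 24*o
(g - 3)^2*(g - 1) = g^3 - 7*g^2 + 15*g - 9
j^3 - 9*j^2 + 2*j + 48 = (j - 8)*(j - 3)*(j + 2)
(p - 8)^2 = p^2 - 16*p + 64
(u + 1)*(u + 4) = u^2 + 5*u + 4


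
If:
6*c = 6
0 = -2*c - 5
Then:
No Solution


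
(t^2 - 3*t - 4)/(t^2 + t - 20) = (t + 1)/(t + 5)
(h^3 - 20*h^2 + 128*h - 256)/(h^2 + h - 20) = (h^2 - 16*h + 64)/(h + 5)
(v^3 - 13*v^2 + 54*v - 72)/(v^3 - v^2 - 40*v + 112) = (v^2 - 9*v + 18)/(v^2 + 3*v - 28)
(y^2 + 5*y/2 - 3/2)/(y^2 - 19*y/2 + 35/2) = (2*y^2 + 5*y - 3)/(2*y^2 - 19*y + 35)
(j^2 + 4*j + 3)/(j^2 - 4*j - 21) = (j + 1)/(j - 7)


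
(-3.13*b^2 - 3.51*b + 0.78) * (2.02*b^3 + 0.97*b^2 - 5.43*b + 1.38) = -6.3226*b^5 - 10.1263*b^4 + 15.1668*b^3 + 15.4965*b^2 - 9.0792*b + 1.0764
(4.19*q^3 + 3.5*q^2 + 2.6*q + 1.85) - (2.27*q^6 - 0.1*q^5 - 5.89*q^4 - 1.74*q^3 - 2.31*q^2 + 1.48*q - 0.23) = -2.27*q^6 + 0.1*q^5 + 5.89*q^4 + 5.93*q^3 + 5.81*q^2 + 1.12*q + 2.08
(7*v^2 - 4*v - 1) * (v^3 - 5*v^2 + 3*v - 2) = 7*v^5 - 39*v^4 + 40*v^3 - 21*v^2 + 5*v + 2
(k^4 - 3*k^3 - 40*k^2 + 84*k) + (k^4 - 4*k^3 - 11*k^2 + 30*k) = 2*k^4 - 7*k^3 - 51*k^2 + 114*k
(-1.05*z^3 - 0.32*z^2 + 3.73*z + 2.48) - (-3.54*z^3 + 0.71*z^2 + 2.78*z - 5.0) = 2.49*z^3 - 1.03*z^2 + 0.95*z + 7.48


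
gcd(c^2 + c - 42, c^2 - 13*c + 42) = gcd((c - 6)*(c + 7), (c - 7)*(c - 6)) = c - 6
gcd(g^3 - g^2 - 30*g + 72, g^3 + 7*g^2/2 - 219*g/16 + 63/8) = g + 6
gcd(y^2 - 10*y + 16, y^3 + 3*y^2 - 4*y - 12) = y - 2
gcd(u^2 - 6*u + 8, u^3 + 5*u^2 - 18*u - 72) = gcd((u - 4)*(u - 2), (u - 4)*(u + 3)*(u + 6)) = u - 4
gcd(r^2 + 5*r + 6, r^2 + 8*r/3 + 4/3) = r + 2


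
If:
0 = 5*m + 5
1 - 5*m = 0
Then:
No Solution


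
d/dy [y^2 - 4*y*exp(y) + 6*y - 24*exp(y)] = -4*y*exp(y) + 2*y - 28*exp(y) + 6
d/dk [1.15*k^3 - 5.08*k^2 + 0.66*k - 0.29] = 3.45*k^2 - 10.16*k + 0.66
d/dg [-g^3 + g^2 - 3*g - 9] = -3*g^2 + 2*g - 3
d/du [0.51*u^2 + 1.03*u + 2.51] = 1.02*u + 1.03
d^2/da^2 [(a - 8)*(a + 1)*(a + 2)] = 6*a - 10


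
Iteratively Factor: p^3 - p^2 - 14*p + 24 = (p - 2)*(p^2 + p - 12) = (p - 2)*(p + 4)*(p - 3)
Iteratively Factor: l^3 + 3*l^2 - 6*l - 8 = (l + 4)*(l^2 - l - 2) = (l - 2)*(l + 4)*(l + 1)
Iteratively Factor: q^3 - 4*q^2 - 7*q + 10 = (q - 5)*(q^2 + q - 2) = (q - 5)*(q + 2)*(q - 1)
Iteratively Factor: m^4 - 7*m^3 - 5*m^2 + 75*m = (m - 5)*(m^3 - 2*m^2 - 15*m) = m*(m - 5)*(m^2 - 2*m - 15) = m*(m - 5)^2*(m + 3)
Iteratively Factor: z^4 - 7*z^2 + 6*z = (z)*(z^3 - 7*z + 6) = z*(z - 1)*(z^2 + z - 6) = z*(z - 2)*(z - 1)*(z + 3)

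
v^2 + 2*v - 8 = (v - 2)*(v + 4)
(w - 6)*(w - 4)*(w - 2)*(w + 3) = w^4 - 9*w^3 + 8*w^2 + 84*w - 144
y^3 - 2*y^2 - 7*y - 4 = (y - 4)*(y + 1)^2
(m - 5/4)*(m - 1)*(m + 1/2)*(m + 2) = m^4 + m^3/4 - 27*m^2/8 + 7*m/8 + 5/4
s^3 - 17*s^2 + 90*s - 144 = (s - 8)*(s - 6)*(s - 3)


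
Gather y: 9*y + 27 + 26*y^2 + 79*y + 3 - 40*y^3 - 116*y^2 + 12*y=-40*y^3 - 90*y^2 + 100*y + 30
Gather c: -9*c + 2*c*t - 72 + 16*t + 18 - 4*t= c*(2*t - 9) + 12*t - 54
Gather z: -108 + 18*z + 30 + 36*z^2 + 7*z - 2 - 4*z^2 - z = 32*z^2 + 24*z - 80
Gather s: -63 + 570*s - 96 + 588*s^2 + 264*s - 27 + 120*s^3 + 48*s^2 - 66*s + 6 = 120*s^3 + 636*s^2 + 768*s - 180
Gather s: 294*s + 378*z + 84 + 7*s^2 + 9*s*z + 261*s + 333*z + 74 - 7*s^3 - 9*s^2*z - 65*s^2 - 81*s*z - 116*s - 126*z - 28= -7*s^3 + s^2*(-9*z - 58) + s*(439 - 72*z) + 585*z + 130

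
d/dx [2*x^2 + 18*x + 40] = 4*x + 18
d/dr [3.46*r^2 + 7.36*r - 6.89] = 6.92*r + 7.36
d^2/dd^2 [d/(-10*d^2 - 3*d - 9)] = 2*(-d*(20*d + 3)^2 + 3*(10*d + 1)*(10*d^2 + 3*d + 9))/(10*d^2 + 3*d + 9)^3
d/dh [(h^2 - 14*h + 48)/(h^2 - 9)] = 2*(7*h^2 - 57*h + 63)/(h^4 - 18*h^2 + 81)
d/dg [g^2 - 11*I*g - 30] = 2*g - 11*I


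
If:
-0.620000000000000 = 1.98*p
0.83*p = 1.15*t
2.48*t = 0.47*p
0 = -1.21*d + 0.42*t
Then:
No Solution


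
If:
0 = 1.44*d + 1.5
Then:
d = -1.04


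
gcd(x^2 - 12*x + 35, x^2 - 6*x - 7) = x - 7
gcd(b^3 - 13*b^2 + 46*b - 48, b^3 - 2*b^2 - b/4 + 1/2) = b - 2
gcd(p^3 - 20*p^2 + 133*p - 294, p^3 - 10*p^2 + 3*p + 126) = p^2 - 13*p + 42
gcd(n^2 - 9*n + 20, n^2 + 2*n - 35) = n - 5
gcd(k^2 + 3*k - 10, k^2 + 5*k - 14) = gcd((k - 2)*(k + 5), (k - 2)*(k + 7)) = k - 2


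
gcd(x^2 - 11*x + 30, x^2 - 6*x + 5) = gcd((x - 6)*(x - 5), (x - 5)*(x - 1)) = x - 5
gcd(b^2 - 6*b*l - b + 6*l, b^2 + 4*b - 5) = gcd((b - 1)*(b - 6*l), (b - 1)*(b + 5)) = b - 1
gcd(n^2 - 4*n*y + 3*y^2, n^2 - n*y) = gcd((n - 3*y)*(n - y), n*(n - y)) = -n + y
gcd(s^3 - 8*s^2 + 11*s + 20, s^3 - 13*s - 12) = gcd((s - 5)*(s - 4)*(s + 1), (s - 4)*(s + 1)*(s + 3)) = s^2 - 3*s - 4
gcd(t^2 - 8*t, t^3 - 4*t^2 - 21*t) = t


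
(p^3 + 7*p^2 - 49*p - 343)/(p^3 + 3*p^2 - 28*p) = (p^2 - 49)/(p*(p - 4))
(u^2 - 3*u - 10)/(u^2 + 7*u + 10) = (u - 5)/(u + 5)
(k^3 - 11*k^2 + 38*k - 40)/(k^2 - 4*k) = k - 7 + 10/k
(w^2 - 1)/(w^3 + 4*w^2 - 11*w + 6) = (w + 1)/(w^2 + 5*w - 6)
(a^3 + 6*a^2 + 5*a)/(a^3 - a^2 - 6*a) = (a^2 + 6*a + 5)/(a^2 - a - 6)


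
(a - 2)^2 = a^2 - 4*a + 4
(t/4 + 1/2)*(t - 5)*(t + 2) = t^3/4 - t^2/4 - 4*t - 5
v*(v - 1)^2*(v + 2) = v^4 - 3*v^2 + 2*v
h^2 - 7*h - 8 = (h - 8)*(h + 1)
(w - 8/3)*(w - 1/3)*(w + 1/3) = w^3 - 8*w^2/3 - w/9 + 8/27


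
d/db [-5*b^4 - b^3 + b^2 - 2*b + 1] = -20*b^3 - 3*b^2 + 2*b - 2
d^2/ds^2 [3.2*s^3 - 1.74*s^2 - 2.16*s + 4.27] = 19.2*s - 3.48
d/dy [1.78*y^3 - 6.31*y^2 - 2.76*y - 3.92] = 5.34*y^2 - 12.62*y - 2.76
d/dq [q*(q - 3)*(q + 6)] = 3*q^2 + 6*q - 18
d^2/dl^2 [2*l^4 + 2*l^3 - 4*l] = 12*l*(2*l + 1)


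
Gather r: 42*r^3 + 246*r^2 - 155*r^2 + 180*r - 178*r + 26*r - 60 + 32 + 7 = 42*r^3 + 91*r^2 + 28*r - 21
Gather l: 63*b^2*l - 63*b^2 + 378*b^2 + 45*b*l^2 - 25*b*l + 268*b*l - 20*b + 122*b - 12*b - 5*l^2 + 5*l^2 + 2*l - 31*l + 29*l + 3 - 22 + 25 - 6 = 315*b^2 + 45*b*l^2 + 90*b + l*(63*b^2 + 243*b)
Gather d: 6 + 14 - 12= 8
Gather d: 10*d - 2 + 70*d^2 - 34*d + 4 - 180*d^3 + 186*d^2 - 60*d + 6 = -180*d^3 + 256*d^2 - 84*d + 8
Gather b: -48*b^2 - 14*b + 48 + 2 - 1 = -48*b^2 - 14*b + 49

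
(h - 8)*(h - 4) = h^2 - 12*h + 32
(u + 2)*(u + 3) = u^2 + 5*u + 6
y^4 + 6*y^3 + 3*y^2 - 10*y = y*(y - 1)*(y + 2)*(y + 5)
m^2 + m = m*(m + 1)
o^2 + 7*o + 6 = (o + 1)*(o + 6)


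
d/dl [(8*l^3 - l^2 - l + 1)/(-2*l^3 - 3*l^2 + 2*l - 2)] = l*(-26*l^3 + 28*l^2 - 47*l + 10)/(4*l^6 + 12*l^5 + l^4 - 4*l^3 + 16*l^2 - 8*l + 4)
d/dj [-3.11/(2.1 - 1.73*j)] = -5.3803/(1.73*j - 2.1)^2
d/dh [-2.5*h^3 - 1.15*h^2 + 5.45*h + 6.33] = -7.5*h^2 - 2.3*h + 5.45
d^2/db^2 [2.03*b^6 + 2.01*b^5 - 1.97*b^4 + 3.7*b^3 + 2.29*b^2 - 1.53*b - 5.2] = 60.9*b^4 + 40.2*b^3 - 23.64*b^2 + 22.2*b + 4.58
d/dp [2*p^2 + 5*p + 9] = 4*p + 5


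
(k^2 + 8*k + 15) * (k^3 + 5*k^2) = k^5 + 13*k^4 + 55*k^3 + 75*k^2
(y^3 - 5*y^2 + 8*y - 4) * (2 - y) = -y^4 + 7*y^3 - 18*y^2 + 20*y - 8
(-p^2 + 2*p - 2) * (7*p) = -7*p^3 + 14*p^2 - 14*p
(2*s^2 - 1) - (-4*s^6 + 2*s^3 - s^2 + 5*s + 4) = 4*s^6 - 2*s^3 + 3*s^2 - 5*s - 5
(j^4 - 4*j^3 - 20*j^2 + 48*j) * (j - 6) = j^5 - 10*j^4 + 4*j^3 + 168*j^2 - 288*j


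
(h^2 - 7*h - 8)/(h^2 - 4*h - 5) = (h - 8)/(h - 5)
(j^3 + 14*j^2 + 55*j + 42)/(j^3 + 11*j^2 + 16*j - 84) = (j + 1)/(j - 2)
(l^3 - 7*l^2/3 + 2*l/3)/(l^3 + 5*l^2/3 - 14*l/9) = 3*(3*l^2 - 7*l + 2)/(9*l^2 + 15*l - 14)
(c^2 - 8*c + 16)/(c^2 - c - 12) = (c - 4)/(c + 3)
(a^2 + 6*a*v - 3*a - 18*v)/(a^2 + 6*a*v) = (a - 3)/a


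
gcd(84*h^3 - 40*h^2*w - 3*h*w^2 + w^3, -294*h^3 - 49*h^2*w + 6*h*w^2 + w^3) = -42*h^2 - h*w + w^2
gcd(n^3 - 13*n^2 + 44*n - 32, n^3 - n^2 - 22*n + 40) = n - 4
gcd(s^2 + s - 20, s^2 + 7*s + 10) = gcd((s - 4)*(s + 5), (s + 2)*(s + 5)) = s + 5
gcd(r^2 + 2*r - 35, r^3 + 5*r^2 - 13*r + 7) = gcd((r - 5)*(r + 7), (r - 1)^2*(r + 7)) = r + 7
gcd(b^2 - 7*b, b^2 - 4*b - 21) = b - 7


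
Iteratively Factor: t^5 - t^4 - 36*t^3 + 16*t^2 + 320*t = (t)*(t^4 - t^3 - 36*t^2 + 16*t + 320) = t*(t - 4)*(t^3 + 3*t^2 - 24*t - 80) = t*(t - 4)*(t + 4)*(t^2 - t - 20) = t*(t - 4)*(t + 4)^2*(t - 5)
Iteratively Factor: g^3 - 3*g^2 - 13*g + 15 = (g + 3)*(g^2 - 6*g + 5) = (g - 5)*(g + 3)*(g - 1)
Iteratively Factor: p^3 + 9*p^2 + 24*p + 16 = (p + 1)*(p^2 + 8*p + 16) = (p + 1)*(p + 4)*(p + 4)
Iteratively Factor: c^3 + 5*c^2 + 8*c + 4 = (c + 2)*(c^2 + 3*c + 2) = (c + 1)*(c + 2)*(c + 2)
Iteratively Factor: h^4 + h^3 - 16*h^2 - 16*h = (h + 1)*(h^3 - 16*h) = h*(h + 1)*(h^2 - 16) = h*(h - 4)*(h + 1)*(h + 4)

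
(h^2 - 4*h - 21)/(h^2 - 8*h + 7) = (h + 3)/(h - 1)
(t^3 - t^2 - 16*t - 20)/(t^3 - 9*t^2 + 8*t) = (t^3 - t^2 - 16*t - 20)/(t*(t^2 - 9*t + 8))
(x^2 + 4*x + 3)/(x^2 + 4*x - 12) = (x^2 + 4*x + 3)/(x^2 + 4*x - 12)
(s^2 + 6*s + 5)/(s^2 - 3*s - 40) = (s + 1)/(s - 8)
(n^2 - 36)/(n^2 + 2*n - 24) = (n - 6)/(n - 4)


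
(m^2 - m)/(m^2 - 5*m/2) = 2*(m - 1)/(2*m - 5)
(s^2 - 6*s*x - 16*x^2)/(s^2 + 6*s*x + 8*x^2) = (s - 8*x)/(s + 4*x)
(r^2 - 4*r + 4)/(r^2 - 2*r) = (r - 2)/r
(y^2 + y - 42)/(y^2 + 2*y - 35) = (y - 6)/(y - 5)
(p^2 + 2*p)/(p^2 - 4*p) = (p + 2)/(p - 4)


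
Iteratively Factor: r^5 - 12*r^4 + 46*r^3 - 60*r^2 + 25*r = (r - 1)*(r^4 - 11*r^3 + 35*r^2 - 25*r) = (r - 5)*(r - 1)*(r^3 - 6*r^2 + 5*r) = (r - 5)^2*(r - 1)*(r^2 - r) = r*(r - 5)^2*(r - 1)*(r - 1)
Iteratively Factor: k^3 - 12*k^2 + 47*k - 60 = (k - 4)*(k^2 - 8*k + 15) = (k - 4)*(k - 3)*(k - 5)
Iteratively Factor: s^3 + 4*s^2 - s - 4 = (s + 4)*(s^2 - 1) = (s - 1)*(s + 4)*(s + 1)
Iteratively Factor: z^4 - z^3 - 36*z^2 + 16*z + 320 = (z - 4)*(z^3 + 3*z^2 - 24*z - 80) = (z - 5)*(z - 4)*(z^2 + 8*z + 16) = (z - 5)*(z - 4)*(z + 4)*(z + 4)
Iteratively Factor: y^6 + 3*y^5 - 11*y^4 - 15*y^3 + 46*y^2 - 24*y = (y + 4)*(y^5 - y^4 - 7*y^3 + 13*y^2 - 6*y) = (y - 1)*(y + 4)*(y^4 - 7*y^2 + 6*y) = y*(y - 1)*(y + 4)*(y^3 - 7*y + 6) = y*(y - 1)^2*(y + 4)*(y^2 + y - 6) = y*(y - 1)^2*(y + 3)*(y + 4)*(y - 2)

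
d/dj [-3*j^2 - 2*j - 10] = -6*j - 2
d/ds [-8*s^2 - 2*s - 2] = -16*s - 2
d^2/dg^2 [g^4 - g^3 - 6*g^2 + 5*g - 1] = 12*g^2 - 6*g - 12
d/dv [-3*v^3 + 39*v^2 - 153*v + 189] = -9*v^2 + 78*v - 153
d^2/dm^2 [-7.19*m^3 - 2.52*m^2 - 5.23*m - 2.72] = -43.14*m - 5.04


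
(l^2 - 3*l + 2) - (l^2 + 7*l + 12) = -10*l - 10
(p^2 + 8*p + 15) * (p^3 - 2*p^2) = p^5 + 6*p^4 - p^3 - 30*p^2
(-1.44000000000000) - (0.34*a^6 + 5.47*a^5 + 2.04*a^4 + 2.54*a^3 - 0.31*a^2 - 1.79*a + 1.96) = -0.34*a^6 - 5.47*a^5 - 2.04*a^4 - 2.54*a^3 + 0.31*a^2 + 1.79*a - 3.4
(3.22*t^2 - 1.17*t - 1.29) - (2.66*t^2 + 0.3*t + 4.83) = 0.56*t^2 - 1.47*t - 6.12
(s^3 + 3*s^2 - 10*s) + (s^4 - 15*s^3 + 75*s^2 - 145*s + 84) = s^4 - 14*s^3 + 78*s^2 - 155*s + 84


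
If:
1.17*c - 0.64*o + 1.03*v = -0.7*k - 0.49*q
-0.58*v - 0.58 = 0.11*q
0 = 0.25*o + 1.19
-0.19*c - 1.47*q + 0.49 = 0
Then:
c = 40.7942583732057*v + 43.3732057416268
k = -65.9652084757348*v - 73.1563062200957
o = -4.76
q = -5.27272727272727*v - 5.27272727272727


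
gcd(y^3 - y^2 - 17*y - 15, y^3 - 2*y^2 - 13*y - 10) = y^2 - 4*y - 5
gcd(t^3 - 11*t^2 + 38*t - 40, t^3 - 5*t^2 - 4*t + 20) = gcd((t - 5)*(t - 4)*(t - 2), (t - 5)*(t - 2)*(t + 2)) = t^2 - 7*t + 10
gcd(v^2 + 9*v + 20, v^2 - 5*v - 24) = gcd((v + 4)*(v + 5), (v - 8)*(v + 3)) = 1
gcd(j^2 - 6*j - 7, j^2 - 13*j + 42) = j - 7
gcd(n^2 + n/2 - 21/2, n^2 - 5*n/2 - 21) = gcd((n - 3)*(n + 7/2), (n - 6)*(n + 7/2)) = n + 7/2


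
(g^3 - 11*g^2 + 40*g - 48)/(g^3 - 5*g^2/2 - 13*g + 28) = 2*(g^2 - 7*g + 12)/(2*g^2 + 3*g - 14)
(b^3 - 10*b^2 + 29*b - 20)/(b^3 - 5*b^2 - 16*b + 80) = (b - 1)/(b + 4)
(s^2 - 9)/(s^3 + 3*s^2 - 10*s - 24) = (s + 3)/(s^2 + 6*s + 8)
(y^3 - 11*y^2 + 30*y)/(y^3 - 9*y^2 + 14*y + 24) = y*(y - 5)/(y^2 - 3*y - 4)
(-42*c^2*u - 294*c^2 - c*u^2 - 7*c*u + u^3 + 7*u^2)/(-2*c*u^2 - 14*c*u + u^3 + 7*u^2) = (-42*c^2 - c*u + u^2)/(u*(-2*c + u))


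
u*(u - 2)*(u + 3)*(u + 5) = u^4 + 6*u^3 - u^2 - 30*u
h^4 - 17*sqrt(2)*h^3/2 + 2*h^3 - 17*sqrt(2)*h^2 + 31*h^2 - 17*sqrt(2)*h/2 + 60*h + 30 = (h + 1)^2*(h - 6*sqrt(2))*(h - 5*sqrt(2)/2)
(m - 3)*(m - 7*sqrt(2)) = m^2 - 7*sqrt(2)*m - 3*m + 21*sqrt(2)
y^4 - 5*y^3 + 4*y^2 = y^2*(y - 4)*(y - 1)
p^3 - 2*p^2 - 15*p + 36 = (p - 3)^2*(p + 4)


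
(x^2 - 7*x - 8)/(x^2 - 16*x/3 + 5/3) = 3*(x^2 - 7*x - 8)/(3*x^2 - 16*x + 5)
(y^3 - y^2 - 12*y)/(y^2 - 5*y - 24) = y*(y - 4)/(y - 8)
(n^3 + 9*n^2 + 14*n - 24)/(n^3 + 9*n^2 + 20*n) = (n^2 + 5*n - 6)/(n*(n + 5))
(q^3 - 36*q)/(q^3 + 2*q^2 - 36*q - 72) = q/(q + 2)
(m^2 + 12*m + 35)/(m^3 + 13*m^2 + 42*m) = (m + 5)/(m*(m + 6))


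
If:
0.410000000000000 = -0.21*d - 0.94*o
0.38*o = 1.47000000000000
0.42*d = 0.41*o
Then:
No Solution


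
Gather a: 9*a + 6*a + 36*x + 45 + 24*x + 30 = 15*a + 60*x + 75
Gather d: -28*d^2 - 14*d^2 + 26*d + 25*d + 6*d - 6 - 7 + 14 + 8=-42*d^2 + 57*d + 9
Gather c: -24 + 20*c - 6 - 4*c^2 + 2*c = -4*c^2 + 22*c - 30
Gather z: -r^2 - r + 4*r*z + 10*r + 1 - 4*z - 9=-r^2 + 9*r + z*(4*r - 4) - 8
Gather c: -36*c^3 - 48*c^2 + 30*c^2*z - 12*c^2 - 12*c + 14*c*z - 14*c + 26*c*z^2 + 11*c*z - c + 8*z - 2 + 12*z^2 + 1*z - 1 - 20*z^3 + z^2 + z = -36*c^3 + c^2*(30*z - 60) + c*(26*z^2 + 25*z - 27) - 20*z^3 + 13*z^2 + 10*z - 3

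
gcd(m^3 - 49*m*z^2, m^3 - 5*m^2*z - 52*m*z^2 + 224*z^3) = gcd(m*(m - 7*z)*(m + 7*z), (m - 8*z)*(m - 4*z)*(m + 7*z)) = m + 7*z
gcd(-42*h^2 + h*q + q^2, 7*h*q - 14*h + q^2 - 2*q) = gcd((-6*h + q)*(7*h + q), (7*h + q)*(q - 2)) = 7*h + q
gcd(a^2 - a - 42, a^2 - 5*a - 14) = a - 7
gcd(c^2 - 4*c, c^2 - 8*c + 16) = c - 4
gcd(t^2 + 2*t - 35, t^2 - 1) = 1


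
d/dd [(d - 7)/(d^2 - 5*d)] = (-d^2 + 14*d - 35)/(d^2*(d^2 - 10*d + 25))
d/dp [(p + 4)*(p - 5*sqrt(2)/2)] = 2*p - 5*sqrt(2)/2 + 4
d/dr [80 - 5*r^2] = -10*r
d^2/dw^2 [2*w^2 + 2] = 4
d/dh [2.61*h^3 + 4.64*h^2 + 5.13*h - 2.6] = 7.83*h^2 + 9.28*h + 5.13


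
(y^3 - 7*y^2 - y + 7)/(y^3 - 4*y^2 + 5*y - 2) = (y^2 - 6*y - 7)/(y^2 - 3*y + 2)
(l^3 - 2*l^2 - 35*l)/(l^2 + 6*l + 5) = l*(l - 7)/(l + 1)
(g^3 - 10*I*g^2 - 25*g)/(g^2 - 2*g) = (g^2 - 10*I*g - 25)/(g - 2)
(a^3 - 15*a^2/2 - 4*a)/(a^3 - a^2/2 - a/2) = (a - 8)/(a - 1)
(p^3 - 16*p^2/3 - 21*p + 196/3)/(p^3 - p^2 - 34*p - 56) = (p - 7/3)/(p + 2)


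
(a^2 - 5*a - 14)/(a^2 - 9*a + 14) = (a + 2)/(a - 2)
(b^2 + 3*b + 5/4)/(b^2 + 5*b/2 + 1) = (b + 5/2)/(b + 2)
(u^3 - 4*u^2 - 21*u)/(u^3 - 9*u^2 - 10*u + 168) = u*(u + 3)/(u^2 - 2*u - 24)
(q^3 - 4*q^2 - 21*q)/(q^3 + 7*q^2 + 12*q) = (q - 7)/(q + 4)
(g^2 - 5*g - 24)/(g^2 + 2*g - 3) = (g - 8)/(g - 1)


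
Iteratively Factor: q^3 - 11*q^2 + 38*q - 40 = (q - 5)*(q^2 - 6*q + 8) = (q - 5)*(q - 4)*(q - 2)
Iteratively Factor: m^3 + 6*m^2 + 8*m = (m + 2)*(m^2 + 4*m) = m*(m + 2)*(m + 4)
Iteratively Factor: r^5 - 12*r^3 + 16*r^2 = (r)*(r^4 - 12*r^2 + 16*r) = r^2*(r^3 - 12*r + 16) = r^2*(r + 4)*(r^2 - 4*r + 4) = r^2*(r - 2)*(r + 4)*(r - 2)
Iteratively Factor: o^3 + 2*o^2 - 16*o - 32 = (o - 4)*(o^2 + 6*o + 8) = (o - 4)*(o + 2)*(o + 4)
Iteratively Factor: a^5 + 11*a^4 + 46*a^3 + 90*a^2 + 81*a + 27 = (a + 3)*(a^4 + 8*a^3 + 22*a^2 + 24*a + 9) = (a + 1)*(a + 3)*(a^3 + 7*a^2 + 15*a + 9) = (a + 1)^2*(a + 3)*(a^2 + 6*a + 9) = (a + 1)^2*(a + 3)^2*(a + 3)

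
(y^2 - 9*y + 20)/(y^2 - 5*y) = (y - 4)/y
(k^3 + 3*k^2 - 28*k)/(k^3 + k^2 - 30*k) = (k^2 + 3*k - 28)/(k^2 + k - 30)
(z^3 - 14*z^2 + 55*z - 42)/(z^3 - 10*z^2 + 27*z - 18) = (z - 7)/(z - 3)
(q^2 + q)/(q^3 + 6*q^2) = (q + 1)/(q*(q + 6))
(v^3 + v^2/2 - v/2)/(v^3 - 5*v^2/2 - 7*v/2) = (2*v - 1)/(2*v - 7)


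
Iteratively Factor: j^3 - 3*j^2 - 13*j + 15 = (j + 3)*(j^2 - 6*j + 5) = (j - 5)*(j + 3)*(j - 1)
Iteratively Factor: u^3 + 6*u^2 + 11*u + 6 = (u + 3)*(u^2 + 3*u + 2) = (u + 1)*(u + 3)*(u + 2)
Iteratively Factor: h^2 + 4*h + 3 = (h + 3)*(h + 1)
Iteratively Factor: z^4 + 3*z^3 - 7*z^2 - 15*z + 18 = (z - 2)*(z^3 + 5*z^2 + 3*z - 9) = (z - 2)*(z + 3)*(z^2 + 2*z - 3) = (z - 2)*(z - 1)*(z + 3)*(z + 3)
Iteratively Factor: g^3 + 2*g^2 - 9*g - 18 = (g + 2)*(g^2 - 9) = (g - 3)*(g + 2)*(g + 3)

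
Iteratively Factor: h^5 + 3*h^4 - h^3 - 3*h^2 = (h + 3)*(h^4 - h^2) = h*(h + 3)*(h^3 - h) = h*(h - 1)*(h + 3)*(h^2 + h) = h^2*(h - 1)*(h + 3)*(h + 1)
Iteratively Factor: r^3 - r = (r)*(r^2 - 1) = r*(r + 1)*(r - 1)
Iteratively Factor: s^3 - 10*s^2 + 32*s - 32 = (s - 2)*(s^2 - 8*s + 16) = (s - 4)*(s - 2)*(s - 4)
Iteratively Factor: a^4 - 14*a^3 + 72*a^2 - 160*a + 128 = (a - 4)*(a^3 - 10*a^2 + 32*a - 32) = (a - 4)^2*(a^2 - 6*a + 8) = (a - 4)^3*(a - 2)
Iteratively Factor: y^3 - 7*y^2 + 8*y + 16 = (y + 1)*(y^2 - 8*y + 16) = (y - 4)*(y + 1)*(y - 4)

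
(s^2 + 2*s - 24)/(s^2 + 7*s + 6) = (s - 4)/(s + 1)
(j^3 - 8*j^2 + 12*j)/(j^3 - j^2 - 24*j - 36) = j*(j - 2)/(j^2 + 5*j + 6)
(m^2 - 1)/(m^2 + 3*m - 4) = (m + 1)/(m + 4)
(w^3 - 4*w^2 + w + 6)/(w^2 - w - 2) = w - 3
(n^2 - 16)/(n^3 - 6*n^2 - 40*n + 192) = (n + 4)/(n^2 - 2*n - 48)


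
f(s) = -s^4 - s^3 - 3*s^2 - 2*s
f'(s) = -4*s^3 - 3*s^2 - 6*s - 2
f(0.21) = -0.56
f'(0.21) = -3.43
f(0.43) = -1.53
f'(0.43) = -5.45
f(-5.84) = -1054.65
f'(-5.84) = 727.43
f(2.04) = -42.37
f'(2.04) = -60.68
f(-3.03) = -77.95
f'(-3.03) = 99.91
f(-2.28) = -26.21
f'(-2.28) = 43.49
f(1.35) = -13.95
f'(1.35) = -25.41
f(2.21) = -53.72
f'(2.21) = -73.09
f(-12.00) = -19416.00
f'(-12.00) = 6550.00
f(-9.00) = -6057.00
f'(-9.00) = 2725.00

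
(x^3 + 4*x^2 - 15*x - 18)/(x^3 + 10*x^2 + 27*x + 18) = (x - 3)/(x + 3)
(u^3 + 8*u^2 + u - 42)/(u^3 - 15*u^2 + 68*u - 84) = (u^2 + 10*u + 21)/(u^2 - 13*u + 42)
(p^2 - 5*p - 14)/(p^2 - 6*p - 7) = (p + 2)/(p + 1)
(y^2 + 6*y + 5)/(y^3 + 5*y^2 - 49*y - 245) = (y + 1)/(y^2 - 49)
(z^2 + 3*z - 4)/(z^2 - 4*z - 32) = (z - 1)/(z - 8)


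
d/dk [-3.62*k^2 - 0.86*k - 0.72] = -7.24*k - 0.86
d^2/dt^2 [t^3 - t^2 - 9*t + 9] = 6*t - 2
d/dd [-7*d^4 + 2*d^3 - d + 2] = -28*d^3 + 6*d^2 - 1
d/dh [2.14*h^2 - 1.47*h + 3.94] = 4.28*h - 1.47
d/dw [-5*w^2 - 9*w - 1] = -10*w - 9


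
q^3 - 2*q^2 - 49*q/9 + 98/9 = (q - 7/3)*(q - 2)*(q + 7/3)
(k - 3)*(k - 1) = k^2 - 4*k + 3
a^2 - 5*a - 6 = (a - 6)*(a + 1)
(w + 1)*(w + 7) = w^2 + 8*w + 7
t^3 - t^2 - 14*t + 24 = (t - 3)*(t - 2)*(t + 4)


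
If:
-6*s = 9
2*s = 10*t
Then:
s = -3/2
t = -3/10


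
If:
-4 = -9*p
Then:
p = 4/9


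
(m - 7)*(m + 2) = m^2 - 5*m - 14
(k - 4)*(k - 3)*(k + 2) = k^3 - 5*k^2 - 2*k + 24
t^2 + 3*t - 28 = (t - 4)*(t + 7)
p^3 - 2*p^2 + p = p*(p - 1)^2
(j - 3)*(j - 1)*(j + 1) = j^3 - 3*j^2 - j + 3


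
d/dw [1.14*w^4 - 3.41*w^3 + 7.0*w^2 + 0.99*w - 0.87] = 4.56*w^3 - 10.23*w^2 + 14.0*w + 0.99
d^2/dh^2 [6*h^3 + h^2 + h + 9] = 36*h + 2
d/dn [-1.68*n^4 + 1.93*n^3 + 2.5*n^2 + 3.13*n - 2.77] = -6.72*n^3 + 5.79*n^2 + 5.0*n + 3.13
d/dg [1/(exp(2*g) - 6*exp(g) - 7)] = 2*(3 - exp(g))*exp(g)/(-exp(2*g) + 6*exp(g) + 7)^2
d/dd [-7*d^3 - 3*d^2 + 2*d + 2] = -21*d^2 - 6*d + 2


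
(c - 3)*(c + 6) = c^2 + 3*c - 18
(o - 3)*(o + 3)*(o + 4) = o^3 + 4*o^2 - 9*o - 36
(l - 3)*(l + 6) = l^2 + 3*l - 18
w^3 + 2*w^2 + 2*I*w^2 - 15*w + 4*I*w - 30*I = (w - 3)*(w + 5)*(w + 2*I)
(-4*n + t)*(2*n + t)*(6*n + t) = -48*n^3 - 20*n^2*t + 4*n*t^2 + t^3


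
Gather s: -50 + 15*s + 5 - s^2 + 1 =-s^2 + 15*s - 44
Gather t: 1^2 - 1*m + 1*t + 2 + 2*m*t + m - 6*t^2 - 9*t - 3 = -6*t^2 + t*(2*m - 8)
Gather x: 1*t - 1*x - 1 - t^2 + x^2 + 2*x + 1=-t^2 + t + x^2 + x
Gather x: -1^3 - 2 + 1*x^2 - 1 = x^2 - 4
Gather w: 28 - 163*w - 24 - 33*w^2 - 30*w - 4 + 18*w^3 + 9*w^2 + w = 18*w^3 - 24*w^2 - 192*w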